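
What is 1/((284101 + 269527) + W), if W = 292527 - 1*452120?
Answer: 1/394035 ≈ 2.5378e-6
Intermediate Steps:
W = -159593 (W = 292527 - 452120 = -159593)
1/((284101 + 269527) + W) = 1/((284101 + 269527) - 159593) = 1/(553628 - 159593) = 1/394035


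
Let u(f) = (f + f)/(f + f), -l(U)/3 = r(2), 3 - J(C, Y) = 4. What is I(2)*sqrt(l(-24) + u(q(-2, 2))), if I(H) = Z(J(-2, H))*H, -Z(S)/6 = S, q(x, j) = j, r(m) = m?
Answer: 12*I*sqrt(5) ≈ 26.833*I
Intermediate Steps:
J(C, Y) = -1 (J(C, Y) = 3 - 1*4 = 3 - 4 = -1)
l(U) = -6 (l(U) = -3*2 = -6)
Z(S) = -6*S
u(f) = 1 (u(f) = (2*f)/((2*f)) = (2*f)*(1/(2*f)) = 1)
I(H) = 6*H (I(H) = (-6*(-1))*H = 6*H)
I(2)*sqrt(l(-24) + u(q(-2, 2))) = (6*2)*sqrt(-6 + 1) = 12*sqrt(-5) = 12*(I*sqrt(5)) = 12*I*sqrt(5)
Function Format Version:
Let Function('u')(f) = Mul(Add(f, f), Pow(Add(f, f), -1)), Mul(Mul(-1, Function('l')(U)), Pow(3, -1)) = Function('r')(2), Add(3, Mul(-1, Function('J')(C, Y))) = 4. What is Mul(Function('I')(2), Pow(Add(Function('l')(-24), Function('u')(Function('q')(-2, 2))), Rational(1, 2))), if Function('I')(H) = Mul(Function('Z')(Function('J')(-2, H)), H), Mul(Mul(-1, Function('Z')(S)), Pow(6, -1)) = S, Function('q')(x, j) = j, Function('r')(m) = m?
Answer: Mul(12, I, Pow(5, Rational(1, 2))) ≈ Mul(26.833, I)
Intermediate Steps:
Function('J')(C, Y) = -1 (Function('J')(C, Y) = Add(3, Mul(-1, 4)) = Add(3, -4) = -1)
Function('l')(U) = -6 (Function('l')(U) = Mul(-3, 2) = -6)
Function('Z')(S) = Mul(-6, S)
Function('u')(f) = 1 (Function('u')(f) = Mul(Mul(2, f), Pow(Mul(2, f), -1)) = Mul(Mul(2, f), Mul(Rational(1, 2), Pow(f, -1))) = 1)
Function('I')(H) = Mul(6, H) (Function('I')(H) = Mul(Mul(-6, -1), H) = Mul(6, H))
Mul(Function('I')(2), Pow(Add(Function('l')(-24), Function('u')(Function('q')(-2, 2))), Rational(1, 2))) = Mul(Mul(6, 2), Pow(Add(-6, 1), Rational(1, 2))) = Mul(12, Pow(-5, Rational(1, 2))) = Mul(12, Mul(I, Pow(5, Rational(1, 2)))) = Mul(12, I, Pow(5, Rational(1, 2)))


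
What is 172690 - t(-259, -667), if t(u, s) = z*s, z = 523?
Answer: 521531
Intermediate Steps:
t(u, s) = 523*s
172690 - t(-259, -667) = 172690 - 523*(-667) = 172690 - 1*(-348841) = 172690 + 348841 = 521531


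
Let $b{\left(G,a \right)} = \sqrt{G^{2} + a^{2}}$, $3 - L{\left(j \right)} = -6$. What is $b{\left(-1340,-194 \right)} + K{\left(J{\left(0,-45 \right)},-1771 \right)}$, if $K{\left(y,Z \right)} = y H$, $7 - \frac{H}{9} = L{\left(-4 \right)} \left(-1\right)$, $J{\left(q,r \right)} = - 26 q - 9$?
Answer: $-1296 + 2 \sqrt{458309} \approx 57.97$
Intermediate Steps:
$L{\left(j \right)} = 9$ ($L{\left(j \right)} = 3 - -6 = 3 + 6 = 9$)
$J{\left(q,r \right)} = -9 - 26 q$
$H = 144$ ($H = 63 - 9 \cdot 9 \left(-1\right) = 63 - -81 = 63 + 81 = 144$)
$K{\left(y,Z \right)} = 144 y$ ($K{\left(y,Z \right)} = y 144 = 144 y$)
$b{\left(-1340,-194 \right)} + K{\left(J{\left(0,-45 \right)},-1771 \right)} = \sqrt{\left(-1340\right)^{2} + \left(-194\right)^{2}} + 144 \left(-9 - 0\right) = \sqrt{1795600 + 37636} + 144 \left(-9 + 0\right) = \sqrt{1833236} + 144 \left(-9\right) = 2 \sqrt{458309} - 1296 = -1296 + 2 \sqrt{458309}$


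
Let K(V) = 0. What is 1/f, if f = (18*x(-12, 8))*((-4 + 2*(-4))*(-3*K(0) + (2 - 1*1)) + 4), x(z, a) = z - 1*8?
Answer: 1/2880 ≈ 0.00034722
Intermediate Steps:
x(z, a) = -8 + z (x(z, a) = z - 8 = -8 + z)
f = 2880 (f = (18*(-8 - 12))*((-4 + 2*(-4))*(-3*0 + (2 - 1*1)) + 4) = (18*(-20))*((-4 - 8)*(0 + (2 - 1)) + 4) = -360*(-12*(0 + 1) + 4) = -360*(-12*1 + 4) = -360*(-12 + 4) = -360*(-8) = 2880)
1/f = 1/2880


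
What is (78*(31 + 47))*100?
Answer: 608400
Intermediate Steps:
(78*(31 + 47))*100 = (78*78)*100 = 6084*100 = 608400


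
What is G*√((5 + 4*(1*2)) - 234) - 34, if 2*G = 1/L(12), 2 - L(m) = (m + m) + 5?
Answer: -34 - I*√221/54 ≈ -34.0 - 0.2753*I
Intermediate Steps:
L(m) = -3 - 2*m (L(m) = 2 - ((m + m) + 5) = 2 - (2*m + 5) = 2 - (5 + 2*m) = 2 + (-5 - 2*m) = -3 - 2*m)
G = -1/54 (G = 1/(2*(-3 - 2*12)) = 1/(2*(-3 - 24)) = (½)/(-27) = (½)*(-1/27) = -1/54 ≈ -0.018519)
G*√((5 + 4*(1*2)) - 234) - 34 = -√((5 + 4*(1*2)) - 234)/54 - 34 = -√((5 + 4*2) - 234)/54 - 34 = -√((5 + 8) - 234)/54 - 34 = -√(13 - 234)/54 - 34 = -I*√221/54 - 34 = -34 - I*√221/54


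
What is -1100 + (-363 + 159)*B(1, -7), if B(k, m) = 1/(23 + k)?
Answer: -2217/2 ≈ -1108.5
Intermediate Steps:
-1100 + (-363 + 159)*B(1, -7) = -1100 + (-363 + 159)/(23 + 1) = -1100 - 204/24 = -1100 - 204*1/24 = -1100 - 17/2 = -2217/2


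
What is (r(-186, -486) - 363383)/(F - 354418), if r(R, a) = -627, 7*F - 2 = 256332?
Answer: 1274035/1112296 ≈ 1.1454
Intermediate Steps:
F = 256334/7 (F = 2/7 + (⅐)*256332 = 2/7 + 256332/7 = 256334/7 ≈ 36619.)
(r(-186, -486) - 363383)/(F - 354418) = (-627 - 363383)/(256334/7 - 354418) = -364010/(-2224592/7) = -364010*(-7/2224592) = 1274035/1112296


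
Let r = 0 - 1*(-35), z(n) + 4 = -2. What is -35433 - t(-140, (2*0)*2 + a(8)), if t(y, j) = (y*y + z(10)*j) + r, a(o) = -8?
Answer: -55116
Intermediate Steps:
z(n) = -6 (z(n) = -4 - 2 = -6)
r = 35 (r = 0 + 35 = 35)
t(y, j) = 35 + y**2 - 6*j (t(y, j) = (y*y - 6*j) + 35 = (y**2 - 6*j) + 35 = 35 + y**2 - 6*j)
-35433 - t(-140, (2*0)*2 + a(8)) = -35433 - (35 + (-140)**2 - 6*((2*0)*2 - 8)) = -35433 - (35 + 19600 - 6*(0*2 - 8)) = -35433 - (35 + 19600 - 6*(0 - 8)) = -35433 - (35 + 19600 - 6*(-8)) = -35433 - (35 + 19600 + 48) = -35433 - 1*19683 = -35433 - 19683 = -55116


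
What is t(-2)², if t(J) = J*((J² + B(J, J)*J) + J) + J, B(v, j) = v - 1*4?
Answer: 900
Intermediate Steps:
B(v, j) = -4 + v (B(v, j) = v - 4 = -4 + v)
t(J) = J + J*(J + J² + J*(-4 + J)) (t(J) = J*((J² + (-4 + J)*J) + J) + J = J*((J² + J*(-4 + J)) + J) + J = J*(J + J² + J*(-4 + J)) + J = J + J*(J + J² + J*(-4 + J)))
t(-2)² = (-2*(1 - 3*(-2) + 2*(-2)²))² = (-2*(1 + 6 + 2*4))² = (-2*(1 + 6 + 8))² = (-2*15)² = (-30)² = 900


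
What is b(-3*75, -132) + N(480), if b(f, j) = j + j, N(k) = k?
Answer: 216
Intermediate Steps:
b(f, j) = 2*j
b(-3*75, -132) + N(480) = 2*(-132) + 480 = -264 + 480 = 216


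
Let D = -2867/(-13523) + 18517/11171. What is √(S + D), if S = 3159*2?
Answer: √144224259380226232086/151065433 ≈ 79.498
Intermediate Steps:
D = 282432648/151065433 (D = -2867*(-1/13523) + 18517*(1/11171) = 2867/13523 + 18517/11171 = 282432648/151065433 ≈ 1.8696)
S = 6318
√(S + D) = √(6318 + 282432648/151065433) = √(954713838342/151065433) = √144224259380226232086/151065433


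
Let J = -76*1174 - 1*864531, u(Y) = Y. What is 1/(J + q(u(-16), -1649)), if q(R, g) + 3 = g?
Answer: -1/955407 ≈ -1.0467e-6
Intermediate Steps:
J = -953755 (J = -89224 - 864531 = -953755)
q(R, g) = -3 + g
1/(J + q(u(-16), -1649)) = 1/(-953755 + (-3 - 1649)) = 1/(-953755 - 1652) = 1/(-955407) = -1/955407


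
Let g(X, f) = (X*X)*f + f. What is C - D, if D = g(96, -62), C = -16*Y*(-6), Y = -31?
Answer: 568478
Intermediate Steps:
g(X, f) = f + f*X**2 (g(X, f) = X**2*f + f = f*X**2 + f = f + f*X**2)
C = -2976 (C = -16*(-31)*(-6) = 496*(-6) = -2976)
D = -571454 (D = -62*(1 + 96**2) = -62*(1 + 9216) = -62*9217 = -571454)
C - D = -2976 - 1*(-571454) = -2976 + 571454 = 568478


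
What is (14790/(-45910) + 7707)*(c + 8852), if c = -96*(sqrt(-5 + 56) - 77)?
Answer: 574734779352/4591 - 3396610368*sqrt(51)/4591 ≈ 1.1990e+8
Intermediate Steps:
c = 7392 - 96*sqrt(51) (c = -96*(sqrt(51) - 77) = -96*(-77 + sqrt(51)) = 7392 - 96*sqrt(51) ≈ 6706.4)
(14790/(-45910) + 7707)*(c + 8852) = (14790/(-45910) + 7707)*((7392 - 96*sqrt(51)) + 8852) = (14790*(-1/45910) + 7707)*(16244 - 96*sqrt(51)) = (-1479/4591 + 7707)*(16244 - 96*sqrt(51)) = 35381358*(16244 - 96*sqrt(51))/4591 = 574734779352/4591 - 3396610368*sqrt(51)/4591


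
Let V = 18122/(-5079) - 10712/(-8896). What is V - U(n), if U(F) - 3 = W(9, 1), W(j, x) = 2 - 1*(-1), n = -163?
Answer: -47237971/5647848 ≈ -8.3639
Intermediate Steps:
V = -13350883/5647848 (V = 18122*(-1/5079) - 10712*(-1/8896) = -18122/5079 + 1339/1112 = -13350883/5647848 ≈ -2.3639)
W(j, x) = 3 (W(j, x) = 2 + 1 = 3)
U(F) = 6 (U(F) = 3 + 3 = 6)
V - U(n) = -13350883/5647848 - 1*6 = -13350883/5647848 - 6 = -47237971/5647848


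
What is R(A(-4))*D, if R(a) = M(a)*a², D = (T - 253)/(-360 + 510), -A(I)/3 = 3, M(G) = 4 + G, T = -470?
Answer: 19521/10 ≈ 1952.1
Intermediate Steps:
A(I) = -9 (A(I) = -3*3 = -9)
D = -241/50 (D = (-470 - 253)/(-360 + 510) = -723/150 = -723*1/150 = -241/50 ≈ -4.8200)
R(a) = a²*(4 + a) (R(a) = (4 + a)*a² = a²*(4 + a))
R(A(-4))*D = ((-9)²*(4 - 9))*(-241/50) = (81*(-5))*(-241/50) = -405*(-241/50) = 19521/10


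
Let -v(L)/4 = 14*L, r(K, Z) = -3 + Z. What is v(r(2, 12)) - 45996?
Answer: -46500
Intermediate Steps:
v(L) = -56*L
v(r(2, 12)) - 45996 = -56*(-3 + 12) - 45996 = -56*9 - 45996 = -504 - 45996 = -46500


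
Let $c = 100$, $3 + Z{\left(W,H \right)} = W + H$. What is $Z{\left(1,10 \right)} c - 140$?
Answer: $660$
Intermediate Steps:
$Z{\left(W,H \right)} = -3 + H + W$ ($Z{\left(W,H \right)} = -3 + \left(W + H\right) = -3 + \left(H + W\right) = -3 + H + W$)
$Z{\left(1,10 \right)} c - 140 = \left(-3 + 10 + 1\right) 100 - 140 = 8 \cdot 100 - 140 = 800 - 140 = 660$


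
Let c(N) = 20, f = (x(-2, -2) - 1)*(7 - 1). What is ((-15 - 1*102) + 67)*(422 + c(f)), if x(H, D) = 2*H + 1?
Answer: -22100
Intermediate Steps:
x(H, D) = 1 + 2*H
f = -24 (f = ((1 + 2*(-2)) - 1)*(7 - 1) = ((1 - 4) - 1)*6 = (-3 - 1)*6 = -4*6 = -24)
((-15 - 1*102) + 67)*(422 + c(f)) = ((-15 - 1*102) + 67)*(422 + 20) = ((-15 - 102) + 67)*442 = (-117 + 67)*442 = -50*442 = -22100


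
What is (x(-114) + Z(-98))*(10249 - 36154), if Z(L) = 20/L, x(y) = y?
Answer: 144964380/49 ≈ 2.9585e+6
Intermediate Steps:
(x(-114) + Z(-98))*(10249 - 36154) = (-114 + 20/(-98))*(10249 - 36154) = (-114 + 20*(-1/98))*(-25905) = (-114 - 10/49)*(-25905) = -5596/49*(-25905) = 144964380/49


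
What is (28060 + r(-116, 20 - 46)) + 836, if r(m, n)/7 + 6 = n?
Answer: 28672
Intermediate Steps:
r(m, n) = -42 + 7*n
(28060 + r(-116, 20 - 46)) + 836 = (28060 + (-42 + 7*(20 - 46))) + 836 = (28060 + (-42 + 7*(-26))) + 836 = (28060 + (-42 - 182)) + 836 = (28060 - 224) + 836 = 27836 + 836 = 28672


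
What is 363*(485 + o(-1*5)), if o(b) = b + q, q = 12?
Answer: 178596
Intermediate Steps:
o(b) = 12 + b (o(b) = b + 12 = 12 + b)
363*(485 + o(-1*5)) = 363*(485 + (12 - 1*5)) = 363*(485 + (12 - 5)) = 363*(485 + 7) = 363*492 = 178596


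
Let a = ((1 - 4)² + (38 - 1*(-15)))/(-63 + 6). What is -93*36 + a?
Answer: -190898/57 ≈ -3349.1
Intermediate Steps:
a = -62/57 (a = ((-3)² + (38 + 15))/(-57) = (9 + 53)*(-1/57) = 62*(-1/57) = -62/57 ≈ -1.0877)
-93*36 + a = -93*36 - 62/57 = -3348 - 62/57 = -190898/57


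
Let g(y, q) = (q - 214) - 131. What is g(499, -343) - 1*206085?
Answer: -206773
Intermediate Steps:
g(y, q) = -345 + q (g(y, q) = (-214 + q) - 131 = -345 + q)
g(499, -343) - 1*206085 = (-345 - 343) - 1*206085 = -688 - 206085 = -206773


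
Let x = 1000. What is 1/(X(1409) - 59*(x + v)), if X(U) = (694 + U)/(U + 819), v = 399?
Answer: -2228/183899245 ≈ -1.2115e-5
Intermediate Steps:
X(U) = (694 + U)/(819 + U)
1/(X(1409) - 59*(x + v)) = 1/((694 + 1409)/(819 + 1409) - 59*(1000 + 399)) = 1/(2103/2228 - 59*1399) = 1/((1/2228)*2103 - 82541) = 1/(2103/2228 - 82541) = 1/(-183899245/2228) = -2228/183899245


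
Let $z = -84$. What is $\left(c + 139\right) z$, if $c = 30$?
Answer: $-14196$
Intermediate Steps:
$\left(c + 139\right) z = \left(30 + 139\right) \left(-84\right) = 169 \left(-84\right) = -14196$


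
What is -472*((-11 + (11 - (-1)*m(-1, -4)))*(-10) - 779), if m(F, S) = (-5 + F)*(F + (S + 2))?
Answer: 452648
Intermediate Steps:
m(F, S) = (-5 + F)*(2 + F + S) (m(F, S) = (-5 + F)*(F + (2 + S)) = (-5 + F)*(2 + F + S))
-472*((-11 + (11 - (-1)*m(-1, -4)))*(-10) - 779) = -472*((-11 + (11 - (-1)*(-10 + (-1)**2 - 5*(-4) - 3*(-1) - 1*(-4))))*(-10) - 779) = -472*((-11 + (11 - (-1)*(-10 + 1 + 20 + 3 + 4)))*(-10) - 779) = -472*((-11 + (11 - (-1)*18))*(-10) - 779) = -472*((-11 + (11 - 1*(-18)))*(-10) - 779) = -472*((-11 + (11 + 18))*(-10) - 779) = -472*((-11 + 29)*(-10) - 779) = -472*(18*(-10) - 779) = -472*(-180 - 779) = -472*(-959) = 452648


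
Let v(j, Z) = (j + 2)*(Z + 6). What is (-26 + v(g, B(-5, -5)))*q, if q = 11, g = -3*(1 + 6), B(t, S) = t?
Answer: -495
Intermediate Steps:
g = -21 (g = -3*7 = -21)
v(j, Z) = (2 + j)*(6 + Z)
(-26 + v(g, B(-5, -5)))*q = (-26 + (12 + 2*(-5) + 6*(-21) - 5*(-21)))*11 = (-26 + (12 - 10 - 126 + 105))*11 = (-26 - 19)*11 = -45*11 = -495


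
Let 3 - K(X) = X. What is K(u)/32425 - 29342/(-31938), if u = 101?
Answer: 474142213/517794825 ≈ 0.91570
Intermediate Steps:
K(X) = 3 - X
K(u)/32425 - 29342/(-31938) = (3 - 1*101)/32425 - 29342/(-31938) = (3 - 101)*(1/32425) - 29342*(-1/31938) = -98*1/32425 + 14671/15969 = -98/32425 + 14671/15969 = 474142213/517794825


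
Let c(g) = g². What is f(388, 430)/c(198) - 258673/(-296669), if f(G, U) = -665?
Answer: 9943731407/11630611476 ≈ 0.85496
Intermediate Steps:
f(388, 430)/c(198) - 258673/(-296669) = -665/(198²) - 258673/(-296669) = -665/39204 - 258673*(-1/296669) = -665*1/39204 + 258673/296669 = -665/39204 + 258673/296669 = 9943731407/11630611476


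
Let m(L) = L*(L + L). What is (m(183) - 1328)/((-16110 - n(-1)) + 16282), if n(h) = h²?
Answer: 65650/171 ≈ 383.92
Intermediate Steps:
m(L) = 2*L² (m(L) = L*(2*L) = 2*L²)
(m(183) - 1328)/((-16110 - n(-1)) + 16282) = (2*183² - 1328)/((-16110 - 1*(-1)²) + 16282) = (2*33489 - 1328)/((-16110 - 1*1) + 16282) = (66978 - 1328)/((-16110 - 1) + 16282) = 65650/(-16111 + 16282) = 65650/171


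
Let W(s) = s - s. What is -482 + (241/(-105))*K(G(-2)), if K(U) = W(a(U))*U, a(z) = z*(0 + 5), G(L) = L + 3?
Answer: -482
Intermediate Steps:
G(L) = 3 + L
a(z) = 5*z (a(z) = z*5 = 5*z)
W(s) = 0
K(U) = 0 (K(U) = 0*U = 0)
-482 + (241/(-105))*K(G(-2)) = -482 + (241/(-105))*0 = -482 + (241*(-1/105))*0 = -482 - 241/105*0 = -482 + 0 = -482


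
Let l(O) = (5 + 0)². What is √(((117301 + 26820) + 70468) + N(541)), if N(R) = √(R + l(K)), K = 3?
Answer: √(214589 + √566) ≈ 463.26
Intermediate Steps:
l(O) = 25 (l(O) = 5² = 25)
N(R) = √(25 + R) (N(R) = √(R + 25) = √(25 + R))
√(((117301 + 26820) + 70468) + N(541)) = √(((117301 + 26820) + 70468) + √(25 + 541)) = √((144121 + 70468) + √566) = √(214589 + √566)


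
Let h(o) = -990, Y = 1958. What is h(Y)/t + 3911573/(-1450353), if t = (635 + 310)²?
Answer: -25885691317/9594085095 ≈ -2.6981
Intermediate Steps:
t = 893025 (t = 945² = 893025)
h(Y)/t + 3911573/(-1450353) = -990/893025 + 3911573/(-1450353) = -990*1/893025 + 3911573*(-1/1450353) = -22/19845 - 3911573/1450353 = -25885691317/9594085095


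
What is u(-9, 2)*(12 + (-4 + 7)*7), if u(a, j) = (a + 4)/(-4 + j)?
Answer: 165/2 ≈ 82.500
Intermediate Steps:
u(a, j) = (4 + a)/(-4 + j)
u(-9, 2)*(12 + (-4 + 7)*7) = ((4 - 9)/(-4 + 2))*(12 + (-4 + 7)*7) = (-5/(-2))*(12 + 3*7) = (-½*(-5))*(12 + 21) = (5/2)*33 = 165/2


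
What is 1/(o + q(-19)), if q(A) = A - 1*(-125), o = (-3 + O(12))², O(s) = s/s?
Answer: 1/110 ≈ 0.0090909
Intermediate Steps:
O(s) = 1
o = 4 (o = (-3 + 1)² = (-2)² = 4)
q(A) = 125 + A (q(A) = A + 125 = 125 + A)
1/(o + q(-19)) = 1/(4 + (125 - 19)) = 1/(4 + 106) = 1/110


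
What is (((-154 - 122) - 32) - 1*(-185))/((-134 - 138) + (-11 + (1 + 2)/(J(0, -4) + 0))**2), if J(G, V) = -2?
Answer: 492/463 ≈ 1.0626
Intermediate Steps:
(((-154 - 122) - 32) - 1*(-185))/((-134 - 138) + (-11 + (1 + 2)/(J(0, -4) + 0))**2) = (((-154 - 122) - 32) - 1*(-185))/((-134 - 138) + (-11 + (1 + 2)/(-2 + 0))**2) = ((-276 - 32) + 185)/(-272 + (-11 + 3/(-2))**2) = (-308 + 185)/(-272 + (-11 + 3*(-1/2))**2) = -123/(-272 + (-11 - 3/2)**2) = -123/(-272 + (-25/2)**2) = -123/(-272 + 625/4) = -123/(-463/4) = -123*(-4/463) = 492/463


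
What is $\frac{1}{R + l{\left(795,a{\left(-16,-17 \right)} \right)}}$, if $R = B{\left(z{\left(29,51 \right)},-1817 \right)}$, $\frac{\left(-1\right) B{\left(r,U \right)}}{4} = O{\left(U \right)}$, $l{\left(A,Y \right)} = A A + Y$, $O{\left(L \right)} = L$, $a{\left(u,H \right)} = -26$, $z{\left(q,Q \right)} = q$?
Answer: $\frac{1}{639267} \approx 1.5643 \cdot 10^{-6}$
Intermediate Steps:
$l{\left(A,Y \right)} = Y + A^{2}$ ($l{\left(A,Y \right)} = A^{2} + Y = Y + A^{2}$)
$B{\left(r,U \right)} = - 4 U$
$R = 7268$ ($R = \left(-4\right) \left(-1817\right) = 7268$)
$\frac{1}{R + l{\left(795,a{\left(-16,-17 \right)} \right)}} = \frac{1}{7268 - \left(26 - 795^{2}\right)} = \frac{1}{7268 + \left(-26 + 632025\right)} = \frac{1}{7268 + 631999} = \frac{1}{639267}$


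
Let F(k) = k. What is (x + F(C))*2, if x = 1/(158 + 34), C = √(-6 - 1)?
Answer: 1/96 + 2*I*√7 ≈ 0.010417 + 5.2915*I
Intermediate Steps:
C = I*√7 (C = √(-7) = I*√7 ≈ 2.6458*I)
x = 1/192 ≈ 0.0052083
(x + F(C))*2 = (1/192 + I*√7)*2 = 1/96 + 2*I*√7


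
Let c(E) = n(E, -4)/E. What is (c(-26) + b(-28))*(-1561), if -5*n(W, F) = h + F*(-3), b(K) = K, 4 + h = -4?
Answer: 2837898/65 ≈ 43660.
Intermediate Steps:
h = -8 (h = -4 - 4 = -8)
n(W, F) = 8/5 + 3*F/5 (n(W, F) = -(-8 + F*(-3))/5 = -(-8 - 3*F)/5 = 8/5 + 3*F/5)
c(E) = -4/(5*E) (c(E) = (8/5 + (⅗)*(-4))/E = (8/5 - 12/5)/E = -4/(5*E))
(c(-26) + b(-28))*(-1561) = (-⅘/(-26) - 28)*(-1561) = (-⅘*(-1/26) - 28)*(-1561) = (2/65 - 28)*(-1561) = -1818/65*(-1561) = 2837898/65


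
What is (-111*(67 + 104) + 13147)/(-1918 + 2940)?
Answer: -2917/511 ≈ -5.7084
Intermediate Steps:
(-111*(67 + 104) + 13147)/(-1918 + 2940) = (-111*171 + 13147)/1022 = (-18981 + 13147)*(1/1022) = -5834*1/1022 = -2917/511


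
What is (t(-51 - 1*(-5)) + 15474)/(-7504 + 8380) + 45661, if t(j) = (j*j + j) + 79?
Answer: 40016659/876 ≈ 45681.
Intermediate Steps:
t(j) = 79 + j + j² (t(j) = (j² + j) + 79 = (j + j²) + 79 = 79 + j + j²)
(t(-51 - 1*(-5)) + 15474)/(-7504 + 8380) + 45661 = ((79 + (-51 - 1*(-5)) + (-51 - 1*(-5))²) + 15474)/(-7504 + 8380) + 45661 = ((79 + (-51 + 5) + (-51 + 5)²) + 15474)/876 + 45661 = ((79 - 46 + (-46)²) + 15474)*(1/876) + 45661 = ((79 - 46 + 2116) + 15474)*(1/876) + 45661 = (2149 + 15474)*(1/876) + 45661 = 17623*(1/876) + 45661 = 17623/876 + 45661 = 40016659/876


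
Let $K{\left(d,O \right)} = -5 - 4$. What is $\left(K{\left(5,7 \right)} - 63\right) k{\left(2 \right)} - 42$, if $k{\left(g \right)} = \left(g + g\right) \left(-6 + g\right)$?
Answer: $1110$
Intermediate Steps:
$K{\left(d,O \right)} = -9$ ($K{\left(d,O \right)} = -5 - 4 = -9$)
$k{\left(g \right)} = 2 g \left(-6 + g\right)$
$\left(K{\left(5,7 \right)} - 63\right) k{\left(2 \right)} - 42 = \left(-9 - 63\right) 2 \cdot 2 \left(-6 + 2\right) - 42 = - 72 \cdot 2 \cdot 2 \left(-4\right) - 42 = \left(-72\right) \left(-16\right) - 42 = 1152 - 42 = 1110$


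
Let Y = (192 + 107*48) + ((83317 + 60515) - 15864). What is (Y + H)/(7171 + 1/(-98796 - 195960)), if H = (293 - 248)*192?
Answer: 41836487616/2113695275 ≈ 19.793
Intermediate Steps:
H = 8640 (H = 45*192 = 8640)
Y = 133296 (Y = (192 + 5136) + (143832 - 15864) = 5328 + 127968 = 133296)
(Y + H)/(7171 + 1/(-98796 - 195960)) = (133296 + 8640)/(7171 + 1/(-98796 - 195960)) = 141936/(7171 + 1/(-294756)) = 141936/(7171 - 1/294756) = 141936/(2113695275/294756) = 141936*(294756/2113695275) = 41836487616/2113695275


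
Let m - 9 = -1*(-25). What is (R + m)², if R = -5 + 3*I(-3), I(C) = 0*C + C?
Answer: 400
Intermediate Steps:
I(C) = C (I(C) = 0 + C = C)
m = 34 (m = 9 - 1*(-25) = 9 + 25 = 34)
R = -14 (R = -5 + 3*(-3) = -5 - 9 = -14)
(R + m)² = (-14 + 34)² = 20² = 400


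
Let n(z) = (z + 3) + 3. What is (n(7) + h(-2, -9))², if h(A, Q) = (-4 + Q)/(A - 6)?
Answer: 13689/64 ≈ 213.89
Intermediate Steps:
n(z) = 6 + z (n(z) = (3 + z) + 3 = 6 + z)
h(A, Q) = (-4 + Q)/(-6 + A)
(n(7) + h(-2, -9))² = ((6 + 7) + (-4 - 9)/(-6 - 2))² = (13 - 13/(-8))² = (13 - ⅛*(-13))² = (13 + 13/8)² = (117/8)² = 13689/64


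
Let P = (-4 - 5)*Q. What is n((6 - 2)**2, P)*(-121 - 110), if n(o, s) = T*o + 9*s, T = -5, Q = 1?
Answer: 37191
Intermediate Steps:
P = -9 (P = (-4 - 5)*1 = -9*1 = -9)
n(o, s) = -5*o + 9*s
n((6 - 2)**2, P)*(-121 - 110) = (-5*(6 - 2)**2 + 9*(-9))*(-121 - 110) = (-5*4**2 - 81)*(-231) = (-5*16 - 81)*(-231) = (-80 - 81)*(-231) = -161*(-231) = 37191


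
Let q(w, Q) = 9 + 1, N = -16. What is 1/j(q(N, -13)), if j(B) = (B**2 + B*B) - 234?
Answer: -1/34 ≈ -0.029412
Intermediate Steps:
q(w, Q) = 10
j(B) = -234 + 2*B**2 (j(B) = (B**2 + B**2) - 234 = 2*B**2 - 234 = -234 + 2*B**2)
1/j(q(N, -13)) = 1/(-234 + 2*10**2) = 1/(-234 + 2*100) = 1/(-234 + 200) = 1/(-34) = -1/34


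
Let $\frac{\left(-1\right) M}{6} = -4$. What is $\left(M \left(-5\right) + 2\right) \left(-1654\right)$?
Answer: $195172$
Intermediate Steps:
$M = 24$ ($M = \left(-6\right) \left(-4\right) = 24$)
$\left(M \left(-5\right) + 2\right) \left(-1654\right) = \left(24 \left(-5\right) + 2\right) \left(-1654\right) = \left(-120 + 2\right) \left(-1654\right) = \left(-118\right) \left(-1654\right) = 195172$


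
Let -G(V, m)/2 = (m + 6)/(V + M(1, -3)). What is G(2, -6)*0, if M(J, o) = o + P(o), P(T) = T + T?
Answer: 0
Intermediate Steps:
P(T) = 2*T
M(J, o) = 3*o (M(J, o) = o + 2*o = 3*o)
G(V, m) = -2*(6 + m)/(-9 + V) (G(V, m) = -2*(m + 6)/(V + 3*(-3)) = -2*(6 + m)/(V - 9) = -2*(6 + m)/(-9 + V))
G(2, -6)*0 = (2*(-6 - 1*(-6))/(-9 + 2))*0 = (2*(-6 + 6)/(-7))*0 = (2*(-⅐)*0)*0 = 0*0 = 0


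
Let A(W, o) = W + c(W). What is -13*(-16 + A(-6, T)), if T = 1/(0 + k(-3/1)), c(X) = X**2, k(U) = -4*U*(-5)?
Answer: -182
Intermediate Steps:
k(U) = 20*U
T = -1/60 (T = 1/(0 + 20*(-3/1)) = 1/(0 + 20*(-3*1)) = 1/(0 + 20*(-3)) = 1/(0 - 60) = 1/(-60) = -1/60 ≈ -0.016667)
A(W, o) = W + W**2
-13*(-16 + A(-6, T)) = -13*(-16 - 6*(1 - 6)) = -13*(-16 - 6*(-5)) = -13*(-16 + 30) = -13*14 = -182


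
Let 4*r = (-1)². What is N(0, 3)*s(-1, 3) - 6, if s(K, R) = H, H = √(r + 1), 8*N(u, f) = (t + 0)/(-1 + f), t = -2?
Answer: -6 - √5/16 ≈ -6.1398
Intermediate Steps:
N(u, f) = -1/(4*(-1 + f)) (N(u, f) = ((-2 + 0)/(-1 + f))/8 = (-2/(-1 + f))/8 = -1/(4*(-1 + f)))
r = ¼ (r = (¼)*(-1)² = (¼)*1 = ¼ ≈ 0.25000)
H = √5/2 (H = √(¼ + 1) = √(5/4) = √5/2 ≈ 1.1180)
s(K, R) = √5/2
N(0, 3)*s(-1, 3) - 6 = (-1/(-4 + 4*3))*(√5/2) - 6 = (-1/(-4 + 12))*(√5/2) - 6 = (-1/8)*(√5/2) - 6 = (-1*⅛)*(√5/2) - 6 = -√5/16 - 6 = -6 - √5/16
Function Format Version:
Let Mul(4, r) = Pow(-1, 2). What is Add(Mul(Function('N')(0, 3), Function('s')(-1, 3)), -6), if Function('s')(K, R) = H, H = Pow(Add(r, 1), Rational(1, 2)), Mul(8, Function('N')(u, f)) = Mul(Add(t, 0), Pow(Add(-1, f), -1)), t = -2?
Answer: Add(-6, Mul(Rational(-1, 16), Pow(5, Rational(1, 2)))) ≈ -6.1398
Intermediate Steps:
Function('N')(u, f) = Mul(Rational(-1, 4), Pow(Add(-1, f), -1)) (Function('N')(u, f) = Mul(Rational(1, 8), Mul(Add(-2, 0), Pow(Add(-1, f), -1))) = Mul(Rational(1, 8), Mul(-2, Pow(Add(-1, f), -1))) = Mul(Rational(-1, 4), Pow(Add(-1, f), -1)))
r = Rational(1, 4) (r = Mul(Rational(1, 4), Pow(-1, 2)) = Mul(Rational(1, 4), 1) = Rational(1, 4) ≈ 0.25000)
H = Mul(Rational(1, 2), Pow(5, Rational(1, 2))) (H = Pow(Add(Rational(1, 4), 1), Rational(1, 2)) = Pow(Rational(5, 4), Rational(1, 2)) = Mul(Rational(1, 2), Pow(5, Rational(1, 2))) ≈ 1.1180)
Function('s')(K, R) = Mul(Rational(1, 2), Pow(5, Rational(1, 2)))
Add(Mul(Function('N')(0, 3), Function('s')(-1, 3)), -6) = Add(Mul(Mul(-1, Pow(Add(-4, Mul(4, 3)), -1)), Mul(Rational(1, 2), Pow(5, Rational(1, 2)))), -6) = Add(Mul(Mul(-1, Pow(Add(-4, 12), -1)), Mul(Rational(1, 2), Pow(5, Rational(1, 2)))), -6) = Add(Mul(Mul(-1, Pow(8, -1)), Mul(Rational(1, 2), Pow(5, Rational(1, 2)))), -6) = Add(Mul(Mul(-1, Rational(1, 8)), Mul(Rational(1, 2), Pow(5, Rational(1, 2)))), -6) = Add(Mul(Rational(-1, 8), Mul(Rational(1, 2), Pow(5, Rational(1, 2)))), -6) = Add(Mul(Rational(-1, 16), Pow(5, Rational(1, 2))), -6) = Add(-6, Mul(Rational(-1, 16), Pow(5, Rational(1, 2))))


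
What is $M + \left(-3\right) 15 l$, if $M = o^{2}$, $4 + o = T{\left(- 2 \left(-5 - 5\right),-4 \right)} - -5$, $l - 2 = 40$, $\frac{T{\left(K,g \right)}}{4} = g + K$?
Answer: $2335$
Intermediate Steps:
$T{\left(K,g \right)} = 4 K + 4 g$ ($T{\left(K,g \right)} = 4 \left(g + K\right) = 4 \left(K + g\right) = 4 K + 4 g$)
$l = 42$ ($l = 2 + 40 = 42$)
$o = 65$ ($o = -4 - \left(11 - - 8 \left(-5 - 5\right)\right) = -4 - \left(11 - \left(-8\right) \left(-10\right)\right) = -4 + \left(\left(4 \cdot 20 - 16\right) + 5\right) = -4 + \left(\left(80 - 16\right) + 5\right) = -4 + \left(64 + 5\right) = -4 + 69 = 65$)
$M = 4225$ ($M = 65^{2} = 4225$)
$M + \left(-3\right) 15 l = 4225 + \left(-3\right) 15 \cdot 42 = 4225 - 1890 = 2335$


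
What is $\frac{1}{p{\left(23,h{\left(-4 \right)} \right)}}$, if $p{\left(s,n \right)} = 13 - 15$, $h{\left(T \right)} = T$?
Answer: $- \frac{1}{2} \approx -0.5$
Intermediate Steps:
$p{\left(s,n \right)} = -2$
$\frac{1}{p{\left(23,h{\left(-4 \right)} \right)}} = \frac{1}{-2} = - \frac{1}{2}$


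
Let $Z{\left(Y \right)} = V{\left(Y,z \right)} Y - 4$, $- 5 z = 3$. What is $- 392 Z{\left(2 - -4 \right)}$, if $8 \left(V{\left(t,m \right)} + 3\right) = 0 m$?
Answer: $8624$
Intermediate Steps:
$z = - \frac{3}{5}$ ($z = \left(- \frac{1}{5}\right) 3 = - \frac{3}{5} \approx -0.6$)
$V{\left(t,m \right)} = -3$ ($V{\left(t,m \right)} = -3 + \frac{0 m}{8} = -3 + \frac{1}{8} \cdot 0 = -3 + 0 = -3$)
$Z{\left(Y \right)} = -4 - 3 Y$ ($Z{\left(Y \right)} = - 3 Y - 4 = -4 - 3 Y$)
$- 392 Z{\left(2 - -4 \right)} = - 392 \left(-4 - 3 \left(2 - -4\right)\right) = - 392 \left(-4 - 3 \left(2 + 4\right)\right) = - 392 \left(-4 - 18\right) = \left(-392\right) \left(-22\right) = 8624$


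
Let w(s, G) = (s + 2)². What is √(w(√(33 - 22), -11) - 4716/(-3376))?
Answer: √(2920029 + 712336*√11)/422 ≈ 5.4464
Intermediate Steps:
w(s, G) = (2 + s)²
√(w(√(33 - 22), -11) - 4716/(-3376)) = √((2 + √(33 - 22))² - 4716/(-3376)) = √((2 + √11)² - 4716*(-1/3376)) = √((2 + √11)² + 1179/844) = √(1179/844 + (2 + √11)²)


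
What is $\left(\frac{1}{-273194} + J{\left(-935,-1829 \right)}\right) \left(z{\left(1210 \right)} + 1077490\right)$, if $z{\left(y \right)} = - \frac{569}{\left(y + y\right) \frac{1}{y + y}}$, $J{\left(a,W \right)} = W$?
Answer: $- \frac{538107083604667}{273194} \approx -1.9697 \cdot 10^{9}$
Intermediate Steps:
$z{\left(y \right)} = -569$ ($z{\left(y \right)} = - \frac{569}{2 y \frac{1}{2 y}} = - \frac{569}{1} = \left(-569\right) 1 = -569$)
$\left(\frac{1}{-273194} + J{\left(-935,-1829 \right)}\right) \left(z{\left(1210 \right)} + 1077490\right) = \left(\frac{1}{-273194} - 1829\right) \left(-569 + 1077490\right) = \left(- \frac{1}{273194} - 1829\right) 1076921 = \left(- \frac{499671827}{273194}\right) 1076921 = - \frac{538107083604667}{273194}$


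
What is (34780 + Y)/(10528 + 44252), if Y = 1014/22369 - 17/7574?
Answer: 1964177497481/3093660437560 ≈ 0.63490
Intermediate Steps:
Y = 7299763/169422806 (Y = 1014*(1/22369) - 17*1/7574 = 1014/22369 - 17/7574 = 7299763/169422806 ≈ 0.043086)
(34780 + Y)/(10528 + 44252) = (34780 + 7299763/169422806)/(10528 + 44252) = (5892532492443/169422806)/54780 = (5892532492443/169422806)*(1/54780) = 1964177497481/3093660437560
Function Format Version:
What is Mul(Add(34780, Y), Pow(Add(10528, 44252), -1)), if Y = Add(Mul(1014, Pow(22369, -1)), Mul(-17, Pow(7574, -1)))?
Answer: Rational(1964177497481, 3093660437560) ≈ 0.63490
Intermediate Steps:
Y = Rational(7299763, 169422806) (Y = Add(Mul(1014, Rational(1, 22369)), Mul(-17, Rational(1, 7574))) = Add(Rational(1014, 22369), Rational(-17, 7574)) = Rational(7299763, 169422806) ≈ 0.043086)
Mul(Add(34780, Y), Pow(Add(10528, 44252), -1)) = Mul(Add(34780, Rational(7299763, 169422806)), Pow(Add(10528, 44252), -1)) = Mul(Rational(5892532492443, 169422806), Pow(54780, -1)) = Mul(Rational(5892532492443, 169422806), Rational(1, 54780)) = Rational(1964177497481, 3093660437560)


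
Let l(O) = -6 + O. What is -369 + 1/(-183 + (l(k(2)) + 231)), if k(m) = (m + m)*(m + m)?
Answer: -21401/58 ≈ -368.98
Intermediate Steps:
k(m) = 4*m² (k(m) = (2*m)*(2*m) = 4*m²)
-369 + 1/(-183 + (l(k(2)) + 231)) = -369 + 1/(-183 + ((-6 + 4*2²) + 231)) = -369 + 1/(-183 + ((-6 + 4*4) + 231)) = -369 + 1/(-183 + ((-6 + 16) + 231)) = -369 + 1/(-183 + (10 + 231)) = -369 + 1/(-183 + 241) = -369 + 1/58 = -21401/58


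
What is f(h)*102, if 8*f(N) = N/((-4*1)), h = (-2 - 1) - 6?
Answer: 459/16 ≈ 28.688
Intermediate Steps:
h = -9 (h = -3 - 6 = -9)
f(N) = -N/32 (f(N) = (N/((-4*1)))/8 = (N/(-4))/8 = (N*(-¼))/8 = (-N/4)/8 = -N/32)
f(h)*102 = -1/32*(-9)*102 = (9/32)*102 = 459/16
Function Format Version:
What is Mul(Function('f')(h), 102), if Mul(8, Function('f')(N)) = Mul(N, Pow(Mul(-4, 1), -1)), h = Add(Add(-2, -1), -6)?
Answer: Rational(459, 16) ≈ 28.688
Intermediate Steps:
h = -9 (h = Add(-3, -6) = -9)
Function('f')(N) = Mul(Rational(-1, 32), N) (Function('f')(N) = Mul(Rational(1, 8), Mul(N, Pow(Mul(-4, 1), -1))) = Mul(Rational(1, 8), Mul(N, Pow(-4, -1))) = Mul(Rational(1, 8), Mul(N, Rational(-1, 4))) = Mul(Rational(1, 8), Mul(Rational(-1, 4), N)) = Mul(Rational(-1, 32), N))
Mul(Function('f')(h), 102) = Mul(Mul(Rational(-1, 32), -9), 102) = Mul(Rational(9, 32), 102) = Rational(459, 16)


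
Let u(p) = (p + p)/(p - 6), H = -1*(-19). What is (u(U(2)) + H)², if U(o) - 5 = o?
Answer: 1089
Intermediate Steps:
H = 19
U(o) = 5 + o
u(p) = 2*p/(-6 + p) (u(p) = (2*p)/(-6 + p) = 2*p/(-6 + p))
(u(U(2)) + H)² = (2*(5 + 2)/(-6 + (5 + 2)) + 19)² = (2*7/(-6 + 7) + 19)² = (2*7/1 + 19)² = (2*7*1 + 19)² = (14 + 19)² = 33² = 1089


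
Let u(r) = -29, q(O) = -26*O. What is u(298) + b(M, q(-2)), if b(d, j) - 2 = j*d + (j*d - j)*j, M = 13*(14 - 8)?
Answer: 212237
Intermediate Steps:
M = 78 (M = 13*6 = 78)
b(d, j) = 2 + d*j + j*(-j + d*j) (b(d, j) = 2 + (j*d + (j*d - j)*j) = 2 + (d*j + (d*j - j)*j) = 2 + (d*j + (-j + d*j)*j) = 2 + (d*j + j*(-j + d*j)) = 2 + d*j + j*(-j + d*j))
u(298) + b(M, q(-2)) = -29 + (2 - (-26*(-2))² + 78*(-26*(-2)) + 78*(-26*(-2))²) = -29 + (2 - 1*52² + 78*52 + 78*52²) = -29 + (2 - 1*2704 + 4056 + 78*2704) = -29 + (2 - 2704 + 4056 + 210912) = -29 + 212266 = 212237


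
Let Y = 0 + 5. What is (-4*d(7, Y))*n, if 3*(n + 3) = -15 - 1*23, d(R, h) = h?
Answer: 940/3 ≈ 313.33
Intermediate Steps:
Y = 5
n = -47/3 (n = -3 + (-15 - 1*23)/3 = -3 + (-15 - 23)/3 = -3 + (⅓)*(-38) = -3 - 38/3 = -47/3 ≈ -15.667)
(-4*d(7, Y))*n = -4*5*(-47/3) = -20*(-47/3) = 940/3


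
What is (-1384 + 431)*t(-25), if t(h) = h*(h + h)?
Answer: -1191250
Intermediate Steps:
t(h) = 2*h² (t(h) = h*(2*h) = 2*h²)
(-1384 + 431)*t(-25) = (-1384 + 431)*(2*(-25)²) = -1906*625 = -953*1250 = -1191250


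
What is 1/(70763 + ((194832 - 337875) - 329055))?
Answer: -1/401335 ≈ -2.4917e-6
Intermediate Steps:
1/(70763 + ((194832 - 337875) - 329055)) = 1/(70763 + (-143043 - 329055)) = 1/(70763 - 472098) = 1/(-401335) = -1/401335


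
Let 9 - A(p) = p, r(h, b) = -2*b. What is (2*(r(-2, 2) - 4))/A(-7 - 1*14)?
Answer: -8/15 ≈ -0.53333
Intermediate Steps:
A(p) = 9 - p
(2*(r(-2, 2) - 4))/A(-7 - 1*14) = (2*(-2*2 - 4))/(9 - (-7 - 1*14)) = (2*(-4 - 4))/(9 - (-7 - 14)) = (2*(-8))/(9 - 1*(-21)) = -16/(9 + 21) = -16/30 = -16*1/30 = -8/15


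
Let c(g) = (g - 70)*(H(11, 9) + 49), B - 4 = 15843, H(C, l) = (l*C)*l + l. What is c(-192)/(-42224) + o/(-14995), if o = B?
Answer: 117661657/24351880 ≈ 4.8317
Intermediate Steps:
H(C, l) = l + C*l**2 (H(C, l) = (C*l)*l + l = C*l**2 + l = l + C*l**2)
B = 15847 (B = 4 + 15843 = 15847)
o = 15847
c(g) = -66430 + 949*g (c(g) = (g - 70)*(9*(1 + 11*9) + 49) = (-70 + g)*(9*(1 + 99) + 49) = (-70 + g)*(9*100 + 49) = (-70 + g)*(900 + 49) = (-70 + g)*949 = -66430 + 949*g)
c(-192)/(-42224) + o/(-14995) = (-66430 + 949*(-192))/(-42224) + 15847/(-14995) = (-66430 - 182208)*(-1/42224) + 15847*(-1/14995) = -248638*(-1/42224) - 15847/14995 = 9563/1624 - 15847/14995 = 117661657/24351880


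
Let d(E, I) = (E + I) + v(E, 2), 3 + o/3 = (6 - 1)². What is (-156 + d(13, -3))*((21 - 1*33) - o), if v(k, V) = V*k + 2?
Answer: 9204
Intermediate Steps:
o = 66 (o = -9 + 3*(6 - 1)² = -9 + 3*5² = -9 + 3*25 = -9 + 75 = 66)
v(k, V) = 2 + V*k
d(E, I) = 2 + I + 3*E (d(E, I) = (E + I) + (2 + 2*E) = 2 + I + 3*E)
(-156 + d(13, -3))*((21 - 1*33) - o) = (-156 + (2 - 3 + 3*13))*((21 - 1*33) - 1*66) = (-156 + (2 - 3 + 39))*((21 - 33) - 66) = (-156 + 38)*(-12 - 66) = -118*(-78) = 9204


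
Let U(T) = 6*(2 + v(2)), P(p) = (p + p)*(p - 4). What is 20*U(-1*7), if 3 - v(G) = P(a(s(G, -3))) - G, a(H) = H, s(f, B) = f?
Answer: 1800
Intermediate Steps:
P(p) = 2*p*(-4 + p) (P(p) = (2*p)*(-4 + p) = 2*p*(-4 + p))
v(G) = 3 + G - 2*G*(-4 + G) (v(G) = 3 - (2*G*(-4 + G) - G) = 3 - (-G + 2*G*(-4 + G)) = 3 + (G - 2*G*(-4 + G)) = 3 + G - 2*G*(-4 + G))
U(T) = 90 (U(T) = 6*(2 + (3 + 2 - 2*2*(-4 + 2))) = 6*(2 + (3 + 2 - 2*2*(-2))) = 6*(2 + (3 + 2 + 8)) = 6*(2 + 13) = 6*15 = 90)
20*U(-1*7) = 20*90 = 1800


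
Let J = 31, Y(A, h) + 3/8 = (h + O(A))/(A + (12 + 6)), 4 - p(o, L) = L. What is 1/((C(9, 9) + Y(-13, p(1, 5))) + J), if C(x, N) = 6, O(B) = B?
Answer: 40/1353 ≈ 0.029564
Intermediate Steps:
p(o, L) = 4 - L
Y(A, h) = -3/8 + (A + h)/(18 + A) (Y(A, h) = -3/8 + (h + A)/(A + (12 + 6)) = -3/8 + (A + h)/(A + 18) = -3/8 + (A + h)/(18 + A))
1/((C(9, 9) + Y(-13, p(1, 5))) + J) = 1/((6 + (-54 + 5*(-13) + 8*(4 - 1*5))/(8*(18 - 13))) + 31) = 1/((6 + (⅛)*(-54 - 65 + 8*(4 - 5))/5) + 31) = 1/((6 + (⅛)*(⅕)*(-54 - 65 + 8*(-1))) + 31) = 1/((6 + (⅛)*(⅕)*(-54 - 65 - 8)) + 31) = 1/((6 + (⅛)*(⅕)*(-127)) + 31) = 1/((6 - 127/40) + 31) = 1/(113/40 + 31) = 1/(1353/40) = 40/1353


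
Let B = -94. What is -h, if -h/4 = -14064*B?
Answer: 5288064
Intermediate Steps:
h = -5288064 (h = -(-56256)*(-94) = -4*1322016 = -5288064)
-h = -1*(-5288064) = 5288064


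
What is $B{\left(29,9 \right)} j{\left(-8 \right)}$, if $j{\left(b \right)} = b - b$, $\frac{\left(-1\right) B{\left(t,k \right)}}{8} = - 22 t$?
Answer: $0$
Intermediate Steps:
$B{\left(t,k \right)} = 176 t$ ($B{\left(t,k \right)} = - 8 \left(- 22 t\right) = 176 t$)
$j{\left(b \right)} = 0$
$B{\left(29,9 \right)} j{\left(-8 \right)} = 176 \cdot 29 \cdot 0 = 5104 \cdot 0 = 0$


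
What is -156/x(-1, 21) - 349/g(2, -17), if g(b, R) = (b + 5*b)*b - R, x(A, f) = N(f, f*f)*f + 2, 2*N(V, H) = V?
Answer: -168097/18245 ≈ -9.2133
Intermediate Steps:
N(V, H) = V/2
x(A, f) = 2 + f²/2 (x(A, f) = (f/2)*f + 2 = f²/2 + 2 = 2 + f²/2)
g(b, R) = -R + 6*b² (g(b, R) = (6*b)*b - R = 6*b² - R = -R + 6*b²)
-156/x(-1, 21) - 349/g(2, -17) = -156/(2 + (½)*21²) - 349/(-1*(-17) + 6*2²) = -156/(2 + (½)*441) - 349/(17 + 6*4) = -156/(2 + 441/2) - 349/(17 + 24) = -156/445/2 - 349/41 = -156*2/445 - 349*1/41 = -312/445 - 349/41 = -168097/18245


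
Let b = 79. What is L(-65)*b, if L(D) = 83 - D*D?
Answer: -327218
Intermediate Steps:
L(D) = 83 - D²
L(-65)*b = (83 - 1*(-65)²)*79 = (83 - 1*4225)*79 = (83 - 4225)*79 = -4142*79 = -327218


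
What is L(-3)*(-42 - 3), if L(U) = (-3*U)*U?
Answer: 1215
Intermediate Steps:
L(U) = -3*U²
L(-3)*(-42 - 3) = (-3*(-3)²)*(-42 - 3) = -3*9*(-45) = -27*(-45) = 1215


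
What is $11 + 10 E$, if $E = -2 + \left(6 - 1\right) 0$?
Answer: $-9$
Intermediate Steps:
$E = -2$ ($E = -2 + 5 \cdot 0 = -2 + 0 = -2$)
$11 + 10 E = 11 + 10 \left(-2\right) = 11 - 20 = -9$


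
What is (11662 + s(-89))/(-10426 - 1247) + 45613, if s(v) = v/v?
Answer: 532428886/11673 ≈ 45612.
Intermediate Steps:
s(v) = 1
(11662 + s(-89))/(-10426 - 1247) + 45613 = (11662 + 1)/(-10426 - 1247) + 45613 = 11663/(-11673) + 45613 = 11663*(-1/11673) + 45613 = -11663/11673 + 45613 = 532428886/11673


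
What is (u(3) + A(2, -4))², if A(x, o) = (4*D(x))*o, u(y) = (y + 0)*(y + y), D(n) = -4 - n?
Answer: 12996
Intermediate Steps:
u(y) = 2*y² (u(y) = y*(2*y) = 2*y²)
A(x, o) = o*(-16 - 4*x) (A(x, o) = (4*(-4 - x))*o = (-16 - 4*x)*o = o*(-16 - 4*x))
(u(3) + A(2, -4))² = (2*3² - 4*(-4)*(4 + 2))² = (2*9 - 4*(-4)*6)² = (18 + 96)² = 114² = 12996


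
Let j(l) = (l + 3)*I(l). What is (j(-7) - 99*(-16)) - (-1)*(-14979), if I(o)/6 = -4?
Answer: -13299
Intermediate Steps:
I(o) = -24 (I(o) = 6*(-4) = -24)
j(l) = -72 - 24*l (j(l) = (l + 3)*(-24) = (3 + l)*(-24) = -72 - 24*l)
(j(-7) - 99*(-16)) - (-1)*(-14979) = ((-72 - 24*(-7)) - 99*(-16)) - (-1)*(-14979) = ((-72 + 168) + 1584) - 1*14979 = (96 + 1584) - 14979 = 1680 - 14979 = -13299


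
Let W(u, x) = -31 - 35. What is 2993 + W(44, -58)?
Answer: 2927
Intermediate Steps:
W(u, x) = -66
2993 + W(44, -58) = 2993 - 66 = 2927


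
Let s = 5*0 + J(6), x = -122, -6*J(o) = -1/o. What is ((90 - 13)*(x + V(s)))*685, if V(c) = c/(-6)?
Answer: -1389988985/216 ≈ -6.4351e+6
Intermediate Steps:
J(o) = 1/(6*o) (J(o) = -(-1)/(6*o) = 1/(6*o))
s = 1/36 (s = 5*0 + (⅙)/6 = 0 + (⅙)*(⅙) = 0 + 1/36 = 1/36 ≈ 0.027778)
V(c) = -c/6 (V(c) = c*(-⅙) = -c/6)
((90 - 13)*(x + V(s)))*685 = ((90 - 13)*(-122 - ⅙*1/36))*685 = (77*(-122 - 1/216))*685 = (77*(-26353/216))*685 = -2029181/216*685 = -1389988985/216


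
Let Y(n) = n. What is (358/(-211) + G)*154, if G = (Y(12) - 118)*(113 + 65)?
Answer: -613151924/211 ≈ -2.9059e+6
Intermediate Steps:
G = -18868 (G = (12 - 118)*(113 + 65) = -106*178 = -18868)
(358/(-211) + G)*154 = (358/(-211) - 18868)*154 = (358*(-1/211) - 18868)*154 = (-358/211 - 18868)*154 = -3981506/211*154 = -613151924/211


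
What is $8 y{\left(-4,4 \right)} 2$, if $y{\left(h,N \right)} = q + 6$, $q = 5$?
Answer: $176$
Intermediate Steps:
$y{\left(h,N \right)} = 11$ ($y{\left(h,N \right)} = 5 + 6 = 11$)
$8 y{\left(-4,4 \right)} 2 = 8 \cdot 11 \cdot 2 = 88 \cdot 2 = 176$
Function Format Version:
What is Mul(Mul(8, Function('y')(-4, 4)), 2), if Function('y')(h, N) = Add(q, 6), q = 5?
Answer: 176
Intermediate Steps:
Function('y')(h, N) = 11 (Function('y')(h, N) = Add(5, 6) = 11)
Mul(Mul(8, Function('y')(-4, 4)), 2) = Mul(Mul(8, 11), 2) = Mul(88, 2) = 176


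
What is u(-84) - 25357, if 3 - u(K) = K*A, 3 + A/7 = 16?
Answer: -17710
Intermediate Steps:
A = 91 (A = -21 + 7*16 = -21 + 112 = 91)
u(K) = 3 - 91*K (u(K) = 3 - K*91 = 3 - 91*K)
u(-84) - 25357 = (3 - 91*(-84)) - 25357 = (3 + 7644) - 25357 = 7647 - 25357 = -17710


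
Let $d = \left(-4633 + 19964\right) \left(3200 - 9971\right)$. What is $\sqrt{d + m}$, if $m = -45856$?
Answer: $i \sqrt{103852057} \approx 10191.0 i$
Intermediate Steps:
$d = -103806201$ ($d = 15331 \left(-6771\right) = -103806201$)
$\sqrt{d + m} = \sqrt{-103806201 - 45856} = \sqrt{-103852057} = i \sqrt{103852057}$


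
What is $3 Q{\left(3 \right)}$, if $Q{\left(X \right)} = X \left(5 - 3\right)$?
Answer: $18$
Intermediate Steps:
$Q{\left(X \right)} = 2 X$ ($Q{\left(X \right)} = X 2 = 2 X$)
$3 Q{\left(3 \right)} = 3 \cdot 2 \cdot 3 = 3 \cdot 6 = 18$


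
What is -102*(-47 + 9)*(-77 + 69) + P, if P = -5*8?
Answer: -31048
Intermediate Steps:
P = -40
-102*(-47 + 9)*(-77 + 69) + P = -102*(-47 + 9)*(-77 + 69) - 40 = -(-3876)*(-8) - 40 = -102*304 - 40 = -31008 - 40 = -31048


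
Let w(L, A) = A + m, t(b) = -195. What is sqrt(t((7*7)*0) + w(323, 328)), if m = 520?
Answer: sqrt(653) ≈ 25.554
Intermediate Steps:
w(L, A) = 520 + A (w(L, A) = A + 520 = 520 + A)
sqrt(t((7*7)*0) + w(323, 328)) = sqrt(-195 + (520 + 328)) = sqrt(-195 + 848) = sqrt(653)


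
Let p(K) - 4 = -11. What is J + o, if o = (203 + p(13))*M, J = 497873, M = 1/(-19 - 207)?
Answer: 56259551/113 ≈ 4.9787e+5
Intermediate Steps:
p(K) = -7 (p(K) = 4 - 11 = -7)
M = -1/226 (M = 1/(-226) = -1/226 ≈ -0.0044248)
o = -98/113 (o = (203 - 7)*(-1/226) = 196*(-1/226) = -98/113 ≈ -0.86726)
J + o = 497873 - 98/113 = 56259551/113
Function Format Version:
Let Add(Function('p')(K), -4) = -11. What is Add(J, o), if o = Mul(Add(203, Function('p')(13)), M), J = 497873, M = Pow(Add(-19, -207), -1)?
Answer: Rational(56259551, 113) ≈ 4.9787e+5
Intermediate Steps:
Function('p')(K) = -7 (Function('p')(K) = Add(4, -11) = -7)
M = Rational(-1, 226) (M = Pow(-226, -1) = Rational(-1, 226) ≈ -0.0044248)
o = Rational(-98, 113) (o = Mul(Add(203, -7), Rational(-1, 226)) = Mul(196, Rational(-1, 226)) = Rational(-98, 113) ≈ -0.86726)
Add(J, o) = Add(497873, Rational(-98, 113)) = Rational(56259551, 113)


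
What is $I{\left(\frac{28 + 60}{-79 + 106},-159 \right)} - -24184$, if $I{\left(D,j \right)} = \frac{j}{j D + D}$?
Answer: $\frac{336258629}{13904} \approx 24184.0$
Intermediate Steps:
$I{\left(D,j \right)} = \frac{j}{D + D j}$ ($I{\left(D,j \right)} = \frac{j}{D j + D} = \frac{j}{D + D j}$)
$I{\left(\frac{28 + 60}{-79 + 106},-159 \right)} - -24184 = - \frac{159}{\frac{28 + 60}{-79 + 106} \left(1 - 159\right)} - -24184 = - \frac{159}{\frac{88}{27} \left(-158\right)} + 24184 = \left(-159\right) \frac{1}{88 \cdot \frac{1}{27}} \left(- \frac{1}{158}\right) + 24184 = \left(-159\right) \frac{1}{\frac{88}{27}} \left(- \frac{1}{158}\right) + 24184 = \left(-159\right) \frac{27}{88} \left(- \frac{1}{158}\right) + 24184 = \frac{4293}{13904} + 24184 = \frac{336258629}{13904}$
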